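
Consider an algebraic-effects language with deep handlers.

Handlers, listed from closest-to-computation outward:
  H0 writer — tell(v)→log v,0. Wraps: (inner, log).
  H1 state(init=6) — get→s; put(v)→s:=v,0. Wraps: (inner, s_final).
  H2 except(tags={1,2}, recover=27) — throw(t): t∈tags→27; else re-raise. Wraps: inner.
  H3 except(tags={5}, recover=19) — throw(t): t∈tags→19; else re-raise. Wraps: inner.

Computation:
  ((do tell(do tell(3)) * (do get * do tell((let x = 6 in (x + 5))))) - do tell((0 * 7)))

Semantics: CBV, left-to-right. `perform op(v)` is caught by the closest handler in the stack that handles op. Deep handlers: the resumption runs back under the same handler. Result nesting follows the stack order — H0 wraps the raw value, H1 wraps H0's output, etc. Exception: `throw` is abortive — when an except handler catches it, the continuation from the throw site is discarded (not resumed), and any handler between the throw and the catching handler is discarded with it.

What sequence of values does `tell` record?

Working:
tell(3) @ H0 ⇒ log+=3
tell(0) @ H0 ⇒ log+=0
get @ H1 ⇒ 6
tell(11) @ H0 ⇒ log+=11
tell(0) @ H0 ⇒ log+=0
H0 returns (0, (3, 0, 11, 0))
H1 returns ((0, (3, 0, 11, 0)), 6)
H2 returns ((0, (3, 0, 11, 0)), 6)
H3 returns ((0, (3, 0, 11, 0)), 6)
= ((0, (3, 0, 11, 0)), 6)

Answer: (3, 0, 11, 0)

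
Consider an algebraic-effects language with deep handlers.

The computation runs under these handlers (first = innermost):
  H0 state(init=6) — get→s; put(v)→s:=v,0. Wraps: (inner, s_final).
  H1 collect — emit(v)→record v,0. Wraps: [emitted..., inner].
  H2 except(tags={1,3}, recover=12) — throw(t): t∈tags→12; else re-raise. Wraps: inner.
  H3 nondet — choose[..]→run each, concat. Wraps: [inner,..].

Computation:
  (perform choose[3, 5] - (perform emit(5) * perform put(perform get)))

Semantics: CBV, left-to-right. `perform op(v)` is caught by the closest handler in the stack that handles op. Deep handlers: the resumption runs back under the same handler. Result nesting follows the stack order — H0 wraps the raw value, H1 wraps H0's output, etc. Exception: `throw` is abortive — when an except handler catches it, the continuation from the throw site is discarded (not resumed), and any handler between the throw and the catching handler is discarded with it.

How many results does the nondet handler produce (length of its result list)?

Answer: 2

Working:
choose[3, 5] @ H3
  branch[0] choose=3:
    emit(5) @ H1 ⇒ out+=5
    get @ H0 ⇒ 6
    put(6) @ H0 ⇒ s:=6
    H0 returns (3, 6)
    H1 returns [5, (3, 6)]
    H2 returns [5, (3, 6)]
    H3 returns [[5, (3, 6)]]
  branch[1] choose=5:
    emit(5) @ H1 ⇒ out+=5
    get @ H0 ⇒ 6
    put(6) @ H0 ⇒ s:=6
    H0 returns (5, 6)
    H1 returns [5, (5, 6)]
    H2 returns [5, (5, 6)]
    H3 returns [[5, (5, 6)]]
= [[5, (3, 6)], [5, (5, 6)]]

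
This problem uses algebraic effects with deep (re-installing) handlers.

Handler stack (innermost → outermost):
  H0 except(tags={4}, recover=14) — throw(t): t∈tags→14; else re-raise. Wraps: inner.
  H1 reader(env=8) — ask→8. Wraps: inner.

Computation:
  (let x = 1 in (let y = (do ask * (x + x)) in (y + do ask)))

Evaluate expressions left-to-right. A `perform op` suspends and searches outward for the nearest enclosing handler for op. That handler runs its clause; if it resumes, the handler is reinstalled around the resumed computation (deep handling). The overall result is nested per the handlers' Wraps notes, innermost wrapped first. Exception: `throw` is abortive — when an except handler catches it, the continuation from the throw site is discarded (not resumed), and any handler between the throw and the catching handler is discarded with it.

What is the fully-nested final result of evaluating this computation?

Step-by-step:
ask @ H1 ⇒ 8
ask @ H1 ⇒ 8
H0 returns 24
H1 returns 24
= 24

Answer: 24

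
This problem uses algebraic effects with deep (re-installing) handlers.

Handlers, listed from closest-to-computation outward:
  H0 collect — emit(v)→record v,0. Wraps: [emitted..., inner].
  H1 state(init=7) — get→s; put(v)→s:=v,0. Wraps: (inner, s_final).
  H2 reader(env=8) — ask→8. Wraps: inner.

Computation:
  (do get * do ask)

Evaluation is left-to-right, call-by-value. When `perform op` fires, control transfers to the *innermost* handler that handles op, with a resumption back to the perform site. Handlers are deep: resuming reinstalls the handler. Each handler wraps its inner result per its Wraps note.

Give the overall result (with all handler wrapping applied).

Step-by-step:
get @ H1 ⇒ 7
ask @ H2 ⇒ 8
H0 returns [56]
H1 returns ([56], 7)
H2 returns ([56], 7)
= ([56], 7)

Answer: ([56], 7)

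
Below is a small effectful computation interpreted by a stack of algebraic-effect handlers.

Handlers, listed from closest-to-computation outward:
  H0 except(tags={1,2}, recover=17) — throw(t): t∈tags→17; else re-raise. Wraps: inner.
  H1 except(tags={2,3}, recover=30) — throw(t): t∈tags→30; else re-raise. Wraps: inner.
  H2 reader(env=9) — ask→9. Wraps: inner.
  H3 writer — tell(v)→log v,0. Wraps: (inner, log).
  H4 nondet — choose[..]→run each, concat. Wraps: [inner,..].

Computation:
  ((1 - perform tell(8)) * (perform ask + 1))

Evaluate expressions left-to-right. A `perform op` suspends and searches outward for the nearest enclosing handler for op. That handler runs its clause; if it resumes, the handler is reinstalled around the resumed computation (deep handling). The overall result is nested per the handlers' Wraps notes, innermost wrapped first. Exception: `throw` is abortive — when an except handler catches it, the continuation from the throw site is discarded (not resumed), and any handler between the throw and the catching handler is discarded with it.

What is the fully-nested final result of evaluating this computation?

Answer: [(10, (8))]

Step-by-step:
tell(8) @ H3 ⇒ log+=8
ask @ H2 ⇒ 9
H0 returns 10
H1 returns 10
H2 returns 10
H3 returns (10, (8))
H4 returns [(10, (8))]
= [(10, (8))]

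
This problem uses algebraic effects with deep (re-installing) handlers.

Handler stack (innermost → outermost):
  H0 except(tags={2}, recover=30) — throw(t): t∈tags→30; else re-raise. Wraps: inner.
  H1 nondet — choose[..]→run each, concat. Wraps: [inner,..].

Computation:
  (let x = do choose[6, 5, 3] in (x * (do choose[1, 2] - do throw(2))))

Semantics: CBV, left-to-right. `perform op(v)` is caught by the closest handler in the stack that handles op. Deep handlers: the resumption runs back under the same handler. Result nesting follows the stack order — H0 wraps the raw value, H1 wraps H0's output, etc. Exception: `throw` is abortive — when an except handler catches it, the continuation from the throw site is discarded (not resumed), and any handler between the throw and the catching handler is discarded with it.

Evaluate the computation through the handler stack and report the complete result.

Step-by-step:
choose[6, 5, 3] @ H1
  branch[0] choose=6:
    choose[1, 2] @ H1
      branch[0] choose=1:
        throw(2) @ H0 caught ⇒ 30
        H1 returns [30]
      branch[1] choose=2:
        throw(2) @ H0 caught ⇒ 30
        H1 returns [30]
  branch[1] choose=5:
    choose[1, 2] @ H1
      branch[0] choose=1:
        throw(2) @ H0 caught ⇒ 30
        H1 returns [30]
      branch[1] choose=2:
        throw(2) @ H0 caught ⇒ 30
        H1 returns [30]
  branch[2] choose=3:
    choose[1, 2] @ H1
      branch[0] choose=1:
        throw(2) @ H0 caught ⇒ 30
        H1 returns [30]
      branch[1] choose=2:
        throw(2) @ H0 caught ⇒ 30
        H1 returns [30]
= [30, 30, 30, 30, 30, 30]

Answer: [30, 30, 30, 30, 30, 30]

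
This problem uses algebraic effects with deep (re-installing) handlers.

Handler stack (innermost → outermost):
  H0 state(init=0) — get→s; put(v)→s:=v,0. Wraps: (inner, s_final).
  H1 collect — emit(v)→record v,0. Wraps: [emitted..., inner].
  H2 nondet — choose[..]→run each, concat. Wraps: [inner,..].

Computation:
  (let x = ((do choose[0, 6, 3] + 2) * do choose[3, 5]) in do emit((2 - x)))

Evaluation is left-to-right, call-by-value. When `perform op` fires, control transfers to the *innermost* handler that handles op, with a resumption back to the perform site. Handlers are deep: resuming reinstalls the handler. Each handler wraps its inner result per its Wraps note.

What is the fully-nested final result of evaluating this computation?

Working:
choose[0, 6, 3] @ H2
  branch[0] choose=0:
    choose[3, 5] @ H2
      branch[0] choose=3:
        emit(-4) @ H1 ⇒ out+=-4
        H0 returns (0, 0)
        H1 returns [-4, (0, 0)]
        H2 returns [[-4, (0, 0)]]
      branch[1] choose=5:
        emit(-8) @ H1 ⇒ out+=-8
        H0 returns (0, 0)
        H1 returns [-8, (0, 0)]
        H2 returns [[-8, (0, 0)]]
  branch[1] choose=6:
    choose[3, 5] @ H2
      branch[0] choose=3:
        emit(-22) @ H1 ⇒ out+=-22
        H0 returns (0, 0)
        H1 returns [-22, (0, 0)]
        H2 returns [[-22, (0, 0)]]
      branch[1] choose=5:
        emit(-38) @ H1 ⇒ out+=-38
        H0 returns (0, 0)
        H1 returns [-38, (0, 0)]
        H2 returns [[-38, (0, 0)]]
  branch[2] choose=3:
    choose[3, 5] @ H2
      branch[0] choose=3:
        emit(-13) @ H1 ⇒ out+=-13
        H0 returns (0, 0)
        H1 returns [-13, (0, 0)]
        H2 returns [[-13, (0, 0)]]
      branch[1] choose=5:
        emit(-23) @ H1 ⇒ out+=-23
        H0 returns (0, 0)
        H1 returns [-23, (0, 0)]
        H2 returns [[-23, (0, 0)]]
= [[-4, (0, 0)], [-8, (0, 0)], [-22, (0, 0)], [-38, (0, 0)], [-13, (0, 0)], [-23, (0, 0)]]

Answer: [[-4, (0, 0)], [-8, (0, 0)], [-22, (0, 0)], [-38, (0, 0)], [-13, (0, 0)], [-23, (0, 0)]]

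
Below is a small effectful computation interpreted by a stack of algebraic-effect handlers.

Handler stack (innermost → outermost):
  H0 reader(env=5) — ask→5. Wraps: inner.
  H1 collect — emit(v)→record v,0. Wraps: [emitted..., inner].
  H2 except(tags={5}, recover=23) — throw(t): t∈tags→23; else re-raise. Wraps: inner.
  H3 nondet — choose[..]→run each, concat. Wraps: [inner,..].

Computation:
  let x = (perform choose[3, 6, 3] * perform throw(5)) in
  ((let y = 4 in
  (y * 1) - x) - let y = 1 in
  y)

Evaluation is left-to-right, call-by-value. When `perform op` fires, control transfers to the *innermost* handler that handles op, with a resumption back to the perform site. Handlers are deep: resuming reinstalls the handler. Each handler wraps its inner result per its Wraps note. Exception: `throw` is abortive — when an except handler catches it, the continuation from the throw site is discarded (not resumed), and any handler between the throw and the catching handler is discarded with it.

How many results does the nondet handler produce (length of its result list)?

Answer: 3

Working:
choose[3, 6, 3] @ H3
  branch[0] choose=3:
    throw(5) @ H2 caught ⇒ 23
    H3 returns [23]
  branch[1] choose=6:
    throw(5) @ H2 caught ⇒ 23
    H3 returns [23]
  branch[2] choose=3:
    throw(5) @ H2 caught ⇒ 23
    H3 returns [23]
= [23, 23, 23]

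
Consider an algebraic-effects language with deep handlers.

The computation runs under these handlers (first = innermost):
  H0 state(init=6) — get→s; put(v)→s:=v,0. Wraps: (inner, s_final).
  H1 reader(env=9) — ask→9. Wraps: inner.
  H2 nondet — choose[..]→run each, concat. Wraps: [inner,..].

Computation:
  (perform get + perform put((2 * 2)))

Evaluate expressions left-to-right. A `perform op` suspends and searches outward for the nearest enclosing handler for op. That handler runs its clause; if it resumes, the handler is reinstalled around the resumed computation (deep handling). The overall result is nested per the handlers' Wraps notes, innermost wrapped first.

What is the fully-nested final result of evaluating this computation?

Step-by-step:
get @ H0 ⇒ 6
put(4) @ H0 ⇒ s:=4
H0 returns (6, 4)
H1 returns (6, 4)
H2 returns [(6, 4)]
= [(6, 4)]

Answer: [(6, 4)]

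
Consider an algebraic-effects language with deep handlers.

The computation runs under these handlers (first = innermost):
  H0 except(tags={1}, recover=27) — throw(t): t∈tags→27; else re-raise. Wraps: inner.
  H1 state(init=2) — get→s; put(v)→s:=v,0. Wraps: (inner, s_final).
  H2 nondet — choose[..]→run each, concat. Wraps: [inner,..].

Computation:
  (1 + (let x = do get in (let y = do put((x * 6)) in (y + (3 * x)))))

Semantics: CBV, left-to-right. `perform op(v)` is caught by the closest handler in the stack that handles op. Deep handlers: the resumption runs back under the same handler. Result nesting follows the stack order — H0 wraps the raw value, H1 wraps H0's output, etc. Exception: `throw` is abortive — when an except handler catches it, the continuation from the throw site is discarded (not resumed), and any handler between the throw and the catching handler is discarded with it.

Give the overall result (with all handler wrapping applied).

Answer: [(7, 12)]

Working:
get @ H1 ⇒ 2
put(12) @ H1 ⇒ s:=12
H0 returns 7
H1 returns (7, 12)
H2 returns [(7, 12)]
= [(7, 12)]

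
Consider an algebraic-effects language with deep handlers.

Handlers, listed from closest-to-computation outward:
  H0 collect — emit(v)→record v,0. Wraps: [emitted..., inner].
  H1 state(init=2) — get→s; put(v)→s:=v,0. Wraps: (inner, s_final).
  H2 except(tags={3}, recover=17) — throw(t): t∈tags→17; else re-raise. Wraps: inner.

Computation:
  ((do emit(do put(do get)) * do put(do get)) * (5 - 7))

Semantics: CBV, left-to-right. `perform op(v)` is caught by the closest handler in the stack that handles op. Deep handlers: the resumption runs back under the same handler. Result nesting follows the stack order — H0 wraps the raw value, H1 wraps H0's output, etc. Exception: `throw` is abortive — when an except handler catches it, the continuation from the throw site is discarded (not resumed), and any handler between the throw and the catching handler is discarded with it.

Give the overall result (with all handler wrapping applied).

Evaluation trace:
get @ H1 ⇒ 2
put(2) @ H1 ⇒ s:=2
emit(0) @ H0 ⇒ out+=0
get @ H1 ⇒ 2
put(2) @ H1 ⇒ s:=2
H0 returns [0, 0]
H1 returns ([0, 0], 2)
H2 returns ([0, 0], 2)
= ([0, 0], 2)

Answer: ([0, 0], 2)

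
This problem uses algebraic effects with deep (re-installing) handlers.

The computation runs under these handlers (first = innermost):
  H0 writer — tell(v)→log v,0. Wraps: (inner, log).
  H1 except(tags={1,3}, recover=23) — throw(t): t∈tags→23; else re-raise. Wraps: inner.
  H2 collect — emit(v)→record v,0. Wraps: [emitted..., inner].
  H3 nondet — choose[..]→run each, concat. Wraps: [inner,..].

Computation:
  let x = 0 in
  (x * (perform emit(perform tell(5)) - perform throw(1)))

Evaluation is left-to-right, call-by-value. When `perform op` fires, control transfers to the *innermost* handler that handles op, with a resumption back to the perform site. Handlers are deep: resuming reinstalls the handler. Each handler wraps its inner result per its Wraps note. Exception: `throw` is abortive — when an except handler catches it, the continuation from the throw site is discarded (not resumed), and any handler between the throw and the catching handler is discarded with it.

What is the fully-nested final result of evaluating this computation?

Working:
tell(5) @ H0 ⇒ log+=5
emit(0) @ H2 ⇒ out+=0
throw(1) @ H1 caught ⇒ 23
H2 returns [0, 23]
H3 returns [[0, 23]]
= [[0, 23]]

Answer: [[0, 23]]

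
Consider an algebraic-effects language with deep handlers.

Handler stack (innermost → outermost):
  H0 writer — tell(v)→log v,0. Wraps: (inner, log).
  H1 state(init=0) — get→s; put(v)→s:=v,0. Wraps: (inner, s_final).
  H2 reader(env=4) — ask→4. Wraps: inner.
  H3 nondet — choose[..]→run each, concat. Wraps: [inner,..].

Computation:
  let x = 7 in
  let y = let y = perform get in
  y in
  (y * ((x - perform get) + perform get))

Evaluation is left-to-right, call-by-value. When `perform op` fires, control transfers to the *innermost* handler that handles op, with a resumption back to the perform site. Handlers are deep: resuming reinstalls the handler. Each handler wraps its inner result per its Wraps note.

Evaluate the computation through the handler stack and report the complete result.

Answer: [((0, ()), 0)]

Step-by-step:
get @ H1 ⇒ 0
get @ H1 ⇒ 0
get @ H1 ⇒ 0
H0 returns (0, ())
H1 returns ((0, ()), 0)
H2 returns ((0, ()), 0)
H3 returns [((0, ()), 0)]
= [((0, ()), 0)]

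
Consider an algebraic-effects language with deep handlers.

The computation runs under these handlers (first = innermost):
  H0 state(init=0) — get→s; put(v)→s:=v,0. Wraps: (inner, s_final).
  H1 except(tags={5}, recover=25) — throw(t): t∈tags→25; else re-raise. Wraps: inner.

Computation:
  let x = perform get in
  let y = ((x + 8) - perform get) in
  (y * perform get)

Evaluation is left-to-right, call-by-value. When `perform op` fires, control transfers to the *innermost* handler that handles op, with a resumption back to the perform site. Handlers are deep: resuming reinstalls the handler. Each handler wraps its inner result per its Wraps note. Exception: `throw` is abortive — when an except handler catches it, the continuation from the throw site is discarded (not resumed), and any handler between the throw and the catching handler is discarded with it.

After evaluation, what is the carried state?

Answer: 0

Evaluation trace:
get @ H0 ⇒ 0
get @ H0 ⇒ 0
get @ H0 ⇒ 0
H0 returns (0, 0)
H1 returns (0, 0)
= (0, 0)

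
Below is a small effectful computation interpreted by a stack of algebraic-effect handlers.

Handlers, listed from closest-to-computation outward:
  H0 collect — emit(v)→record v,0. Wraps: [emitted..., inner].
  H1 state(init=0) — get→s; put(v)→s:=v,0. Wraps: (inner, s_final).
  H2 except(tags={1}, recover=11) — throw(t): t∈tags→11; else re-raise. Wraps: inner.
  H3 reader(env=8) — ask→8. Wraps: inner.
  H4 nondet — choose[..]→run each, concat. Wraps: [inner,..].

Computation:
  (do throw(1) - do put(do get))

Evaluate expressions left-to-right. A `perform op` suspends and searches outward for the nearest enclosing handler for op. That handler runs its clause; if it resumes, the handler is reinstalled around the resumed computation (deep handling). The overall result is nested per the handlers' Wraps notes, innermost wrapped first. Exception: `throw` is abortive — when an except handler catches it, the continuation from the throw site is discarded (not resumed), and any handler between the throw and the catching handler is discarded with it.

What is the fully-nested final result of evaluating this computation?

Evaluation trace:
throw(1) @ H2 caught ⇒ 11
H3 returns 11
H4 returns [11]
= [11]

Answer: [11]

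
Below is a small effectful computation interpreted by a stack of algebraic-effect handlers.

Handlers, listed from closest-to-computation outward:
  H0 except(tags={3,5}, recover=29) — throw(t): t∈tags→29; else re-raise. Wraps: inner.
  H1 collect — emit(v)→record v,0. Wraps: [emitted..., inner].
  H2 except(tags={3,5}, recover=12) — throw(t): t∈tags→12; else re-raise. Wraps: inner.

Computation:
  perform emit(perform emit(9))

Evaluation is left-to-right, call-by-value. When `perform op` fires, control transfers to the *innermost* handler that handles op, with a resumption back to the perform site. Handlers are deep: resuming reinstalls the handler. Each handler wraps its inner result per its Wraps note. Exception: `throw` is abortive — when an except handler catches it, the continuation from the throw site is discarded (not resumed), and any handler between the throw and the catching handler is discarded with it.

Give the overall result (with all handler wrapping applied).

Step-by-step:
emit(9) @ H1 ⇒ out+=9
emit(0) @ H1 ⇒ out+=0
H0 returns 0
H1 returns [9, 0, 0]
H2 returns [9, 0, 0]
= [9, 0, 0]

Answer: [9, 0, 0]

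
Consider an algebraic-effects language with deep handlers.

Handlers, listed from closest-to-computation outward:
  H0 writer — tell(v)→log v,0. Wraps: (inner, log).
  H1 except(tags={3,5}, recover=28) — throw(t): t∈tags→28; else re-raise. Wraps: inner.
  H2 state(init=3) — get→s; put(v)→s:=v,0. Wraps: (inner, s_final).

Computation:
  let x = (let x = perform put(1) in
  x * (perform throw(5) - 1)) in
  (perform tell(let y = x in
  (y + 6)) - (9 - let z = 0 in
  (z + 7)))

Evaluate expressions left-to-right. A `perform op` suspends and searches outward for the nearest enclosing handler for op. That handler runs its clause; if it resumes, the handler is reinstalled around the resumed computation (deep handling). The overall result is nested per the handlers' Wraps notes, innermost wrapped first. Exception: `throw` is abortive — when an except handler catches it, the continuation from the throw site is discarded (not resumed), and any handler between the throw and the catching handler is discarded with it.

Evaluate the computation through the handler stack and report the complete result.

Answer: (28, 1)

Working:
put(1) @ H2 ⇒ s:=1
throw(5) @ H1 caught ⇒ 28
H2 returns (28, 1)
= (28, 1)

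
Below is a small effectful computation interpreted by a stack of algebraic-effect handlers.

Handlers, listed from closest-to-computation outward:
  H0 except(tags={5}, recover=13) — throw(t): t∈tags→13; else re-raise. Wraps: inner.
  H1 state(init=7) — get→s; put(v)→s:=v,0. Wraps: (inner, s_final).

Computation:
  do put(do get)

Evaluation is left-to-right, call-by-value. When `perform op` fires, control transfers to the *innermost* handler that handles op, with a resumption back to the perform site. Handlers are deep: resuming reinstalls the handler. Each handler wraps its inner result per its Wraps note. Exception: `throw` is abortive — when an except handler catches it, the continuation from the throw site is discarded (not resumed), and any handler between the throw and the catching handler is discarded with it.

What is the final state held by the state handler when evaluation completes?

Step-by-step:
get @ H1 ⇒ 7
put(7) @ H1 ⇒ s:=7
H0 returns 0
H1 returns (0, 7)
= (0, 7)

Answer: 7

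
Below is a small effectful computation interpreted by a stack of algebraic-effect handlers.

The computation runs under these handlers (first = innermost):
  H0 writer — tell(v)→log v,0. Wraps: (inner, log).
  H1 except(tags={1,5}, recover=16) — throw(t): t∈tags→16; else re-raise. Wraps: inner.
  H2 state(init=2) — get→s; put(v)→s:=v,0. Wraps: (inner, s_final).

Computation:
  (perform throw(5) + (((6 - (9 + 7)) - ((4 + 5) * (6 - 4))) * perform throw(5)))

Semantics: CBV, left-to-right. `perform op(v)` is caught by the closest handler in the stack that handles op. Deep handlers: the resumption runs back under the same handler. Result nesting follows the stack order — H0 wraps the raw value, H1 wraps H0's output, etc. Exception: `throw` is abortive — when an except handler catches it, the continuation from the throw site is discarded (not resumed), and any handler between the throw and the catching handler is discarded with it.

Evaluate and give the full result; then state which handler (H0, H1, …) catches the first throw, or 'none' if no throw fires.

Evaluation trace:
throw(5) @ H1 caught ⇒ 16
H2 returns (16, 2)
= (16, 2)

Answer: (16, 2) ; first throw caught by: H1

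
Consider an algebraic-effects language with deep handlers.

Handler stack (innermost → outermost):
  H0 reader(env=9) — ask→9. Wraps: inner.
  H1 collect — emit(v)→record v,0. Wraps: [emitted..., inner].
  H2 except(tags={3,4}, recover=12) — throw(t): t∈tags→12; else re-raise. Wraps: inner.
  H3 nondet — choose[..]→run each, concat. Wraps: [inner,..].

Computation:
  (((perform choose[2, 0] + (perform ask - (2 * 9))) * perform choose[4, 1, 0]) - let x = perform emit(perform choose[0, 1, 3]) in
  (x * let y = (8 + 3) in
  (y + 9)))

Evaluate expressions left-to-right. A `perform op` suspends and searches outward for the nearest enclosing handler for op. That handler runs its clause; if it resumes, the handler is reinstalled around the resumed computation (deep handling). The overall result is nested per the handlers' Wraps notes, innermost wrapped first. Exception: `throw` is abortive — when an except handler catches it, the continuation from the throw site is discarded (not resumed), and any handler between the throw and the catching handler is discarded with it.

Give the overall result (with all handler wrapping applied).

Working:
choose[2, 0] @ H3
  branch[0] choose=2:
    ask @ H0 ⇒ 9
    choose[4, 1, 0] @ H3
      branch[0] choose=4:
        choose[0, 1, 3] @ H3
          branch[0] choose=0:
            emit(0) @ H1 ⇒ out+=0
            H0 returns -28
            H1 returns [0, -28]
            H2 returns [0, -28]
            H3 returns [[0, -28]]
          branch[1] choose=1:
            emit(1) @ H1 ⇒ out+=1
            H0 returns -28
            H1 returns [1, -28]
            H2 returns [1, -28]
            H3 returns [[1, -28]]
          branch[2] choose=3:
            emit(3) @ H1 ⇒ out+=3
            H0 returns -28
            H1 returns [3, -28]
            H2 returns [3, -28]
            H3 returns [[3, -28]]
      branch[1] choose=1:
        choose[0, 1, 3] @ H3
          branch[0] choose=0:
            emit(0) @ H1 ⇒ out+=0
            H0 returns -7
            H1 returns [0, -7]
            H2 returns [0, -7]
            H3 returns [[0, -7]]
          branch[1] choose=1:
            emit(1) @ H1 ⇒ out+=1
            H0 returns -7
            H1 returns [1, -7]
            H2 returns [1, -7]
            H3 returns [[1, -7]]
          branch[2] choose=3:
            emit(3) @ H1 ⇒ out+=3
            H0 returns -7
            H1 returns [3, -7]
            H2 returns [3, -7]
            H3 returns [[3, -7]]
      branch[2] choose=0:
        choose[0, 1, 3] @ H3
          branch[0] choose=0:
            emit(0) @ H1 ⇒ out+=0
            H0 returns 0
            H1 returns [0, 0]
            H2 returns [0, 0]
            H3 returns [[0, 0]]
          branch[1] choose=1:
            emit(1) @ H1 ⇒ out+=1
            H0 returns 0
            H1 returns [1, 0]
            H2 returns [1, 0]
            H3 returns [[1, 0]]
          branch[2] choose=3:
            emit(3) @ H1 ⇒ out+=3
            H0 returns 0
            H1 returns [3, 0]
            H2 returns [3, 0]
            H3 returns [[3, 0]]
  branch[1] choose=0:
    ask @ H0 ⇒ 9
    choose[4, 1, 0] @ H3
      branch[0] choose=4:
        choose[0, 1, 3] @ H3
          branch[0] choose=0:
            emit(0) @ H1 ⇒ out+=0
            H0 returns -36
            H1 returns [0, -36]
            H2 returns [0, -36]
            H3 returns [[0, -36]]
          branch[1] choose=1:
            emit(1) @ H1 ⇒ out+=1
            H0 returns -36
            H1 returns [1, -36]
            H2 returns [1, -36]
            H3 returns [[1, -36]]
          branch[2] choose=3:
            emit(3) @ H1 ⇒ out+=3
            H0 returns -36
            H1 returns [3, -36]
            H2 returns [3, -36]
            H3 returns [[3, -36]]
      branch[1] choose=1:
        choose[0, 1, 3] @ H3
          branch[0] choose=0:
            emit(0) @ H1 ⇒ out+=0
            H0 returns -9
            H1 returns [0, -9]
            H2 returns [0, -9]
            H3 returns [[0, -9]]
          branch[1] choose=1:
            emit(1) @ H1 ⇒ out+=1
            H0 returns -9
            H1 returns [1, -9]
            H2 returns [1, -9]
            H3 returns [[1, -9]]
          branch[2] choose=3:
            emit(3) @ H1 ⇒ out+=3
            H0 returns -9
            H1 returns [3, -9]
            H2 returns [3, -9]
            H3 returns [[3, -9]]
      branch[2] choose=0:
        choose[0, 1, 3] @ H3
          branch[0] choose=0:
            emit(0) @ H1 ⇒ out+=0
            H0 returns 0
            H1 returns [0, 0]
            H2 returns [0, 0]
            H3 returns [[0, 0]]
          branch[1] choose=1:
            emit(1) @ H1 ⇒ out+=1
            H0 returns 0
            H1 returns [1, 0]
            H2 returns [1, 0]
            H3 returns [[1, 0]]
          branch[2] choose=3:
            emit(3) @ H1 ⇒ out+=3
            H0 returns 0
            H1 returns [3, 0]
            H2 returns [3, 0]
            H3 returns [[3, 0]]
= [[0, -28], [1, -28], [3, -28], [0, -7], [1, -7], [3, -7], [0, 0], [1, 0], [3, 0], [0, -36], [1, -36], [3, -36], [0, -9], [1, -9], [3, -9], [0, 0], [1, 0], [3, 0]]

Answer: [[0, -28], [1, -28], [3, -28], [0, -7], [1, -7], [3, -7], [0, 0], [1, 0], [3, 0], [0, -36], [1, -36], [3, -36], [0, -9], [1, -9], [3, -9], [0, 0], [1, 0], [3, 0]]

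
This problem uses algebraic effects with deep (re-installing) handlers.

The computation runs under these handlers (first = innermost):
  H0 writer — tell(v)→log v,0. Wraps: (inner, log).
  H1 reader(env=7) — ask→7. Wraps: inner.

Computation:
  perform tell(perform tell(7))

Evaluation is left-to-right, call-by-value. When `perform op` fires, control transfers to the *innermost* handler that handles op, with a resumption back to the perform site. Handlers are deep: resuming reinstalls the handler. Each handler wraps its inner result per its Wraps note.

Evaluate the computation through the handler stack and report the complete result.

Answer: (0, (7, 0))

Working:
tell(7) @ H0 ⇒ log+=7
tell(0) @ H0 ⇒ log+=0
H0 returns (0, (7, 0))
H1 returns (0, (7, 0))
= (0, (7, 0))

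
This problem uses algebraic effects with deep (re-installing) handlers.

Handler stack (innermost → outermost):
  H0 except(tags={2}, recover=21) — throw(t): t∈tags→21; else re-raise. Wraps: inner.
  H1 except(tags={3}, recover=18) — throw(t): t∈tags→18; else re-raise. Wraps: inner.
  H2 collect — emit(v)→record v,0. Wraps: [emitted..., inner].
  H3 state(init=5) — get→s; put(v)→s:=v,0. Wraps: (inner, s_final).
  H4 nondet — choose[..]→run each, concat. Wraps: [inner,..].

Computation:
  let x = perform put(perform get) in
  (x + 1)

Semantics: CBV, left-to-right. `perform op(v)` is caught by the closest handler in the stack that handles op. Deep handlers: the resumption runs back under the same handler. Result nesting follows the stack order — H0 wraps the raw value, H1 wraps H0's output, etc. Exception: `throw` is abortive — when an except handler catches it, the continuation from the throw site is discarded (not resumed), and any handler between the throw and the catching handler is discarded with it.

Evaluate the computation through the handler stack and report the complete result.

Answer: [([1], 5)]

Working:
get @ H3 ⇒ 5
put(5) @ H3 ⇒ s:=5
H0 returns 1
H1 returns 1
H2 returns [1]
H3 returns ([1], 5)
H4 returns [([1], 5)]
= [([1], 5)]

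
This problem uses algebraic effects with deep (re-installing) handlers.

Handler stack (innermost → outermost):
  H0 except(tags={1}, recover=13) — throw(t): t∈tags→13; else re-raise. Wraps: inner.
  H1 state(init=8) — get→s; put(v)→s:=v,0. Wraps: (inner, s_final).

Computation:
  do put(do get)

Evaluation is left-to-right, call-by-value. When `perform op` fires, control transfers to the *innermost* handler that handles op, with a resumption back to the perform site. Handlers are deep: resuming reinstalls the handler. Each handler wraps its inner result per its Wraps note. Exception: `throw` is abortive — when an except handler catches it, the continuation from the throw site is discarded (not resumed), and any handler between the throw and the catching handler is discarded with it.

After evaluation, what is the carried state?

Answer: 8

Working:
get @ H1 ⇒ 8
put(8) @ H1 ⇒ s:=8
H0 returns 0
H1 returns (0, 8)
= (0, 8)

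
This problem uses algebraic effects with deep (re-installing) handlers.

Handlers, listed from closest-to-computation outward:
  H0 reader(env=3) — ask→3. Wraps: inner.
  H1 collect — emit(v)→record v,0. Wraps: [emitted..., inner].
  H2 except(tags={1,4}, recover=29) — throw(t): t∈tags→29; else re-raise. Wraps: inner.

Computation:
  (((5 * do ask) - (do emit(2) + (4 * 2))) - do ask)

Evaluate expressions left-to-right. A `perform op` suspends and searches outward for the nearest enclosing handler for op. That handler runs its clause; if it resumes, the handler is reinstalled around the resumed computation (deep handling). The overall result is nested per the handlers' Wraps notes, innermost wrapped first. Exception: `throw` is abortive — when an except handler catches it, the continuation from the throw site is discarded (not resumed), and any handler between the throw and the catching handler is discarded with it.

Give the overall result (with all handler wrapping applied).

Working:
ask @ H0 ⇒ 3
emit(2) @ H1 ⇒ out+=2
ask @ H0 ⇒ 3
H0 returns 4
H1 returns [2, 4]
H2 returns [2, 4]
= [2, 4]

Answer: [2, 4]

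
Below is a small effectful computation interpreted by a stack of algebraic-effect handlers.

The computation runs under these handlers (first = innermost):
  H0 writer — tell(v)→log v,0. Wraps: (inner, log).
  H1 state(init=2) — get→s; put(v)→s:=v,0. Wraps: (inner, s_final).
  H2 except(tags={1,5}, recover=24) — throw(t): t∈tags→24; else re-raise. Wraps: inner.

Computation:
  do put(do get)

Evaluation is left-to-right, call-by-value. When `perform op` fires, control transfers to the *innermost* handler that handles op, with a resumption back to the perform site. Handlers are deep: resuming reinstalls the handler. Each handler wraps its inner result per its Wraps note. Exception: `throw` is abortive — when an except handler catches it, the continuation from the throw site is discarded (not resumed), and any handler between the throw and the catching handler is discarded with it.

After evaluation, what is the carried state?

Working:
get @ H1 ⇒ 2
put(2) @ H1 ⇒ s:=2
H0 returns (0, ())
H1 returns ((0, ()), 2)
H2 returns ((0, ()), 2)
= ((0, ()), 2)

Answer: 2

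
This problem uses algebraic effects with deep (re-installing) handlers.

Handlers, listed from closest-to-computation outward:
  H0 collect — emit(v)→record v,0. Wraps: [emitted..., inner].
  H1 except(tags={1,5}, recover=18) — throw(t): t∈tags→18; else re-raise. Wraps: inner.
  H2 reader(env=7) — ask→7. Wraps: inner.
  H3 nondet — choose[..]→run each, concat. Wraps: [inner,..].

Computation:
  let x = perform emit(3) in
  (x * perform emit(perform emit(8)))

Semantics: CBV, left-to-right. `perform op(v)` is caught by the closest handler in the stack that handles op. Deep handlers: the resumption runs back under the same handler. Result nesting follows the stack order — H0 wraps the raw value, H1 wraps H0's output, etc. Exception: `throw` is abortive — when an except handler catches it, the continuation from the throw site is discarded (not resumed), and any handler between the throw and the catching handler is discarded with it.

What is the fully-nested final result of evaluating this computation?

Evaluation trace:
emit(3) @ H0 ⇒ out+=3
emit(8) @ H0 ⇒ out+=8
emit(0) @ H0 ⇒ out+=0
H0 returns [3, 8, 0, 0]
H1 returns [3, 8, 0, 0]
H2 returns [3, 8, 0, 0]
H3 returns [[3, 8, 0, 0]]
= [[3, 8, 0, 0]]

Answer: [[3, 8, 0, 0]]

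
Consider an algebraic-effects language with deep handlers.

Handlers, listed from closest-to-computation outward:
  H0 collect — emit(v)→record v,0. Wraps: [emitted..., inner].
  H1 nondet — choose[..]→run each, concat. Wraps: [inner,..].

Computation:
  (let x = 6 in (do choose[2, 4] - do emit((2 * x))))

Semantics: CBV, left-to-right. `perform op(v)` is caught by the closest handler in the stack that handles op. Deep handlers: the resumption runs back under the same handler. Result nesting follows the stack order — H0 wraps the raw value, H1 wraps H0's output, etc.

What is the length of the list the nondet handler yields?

Step-by-step:
choose[2, 4] @ H1
  branch[0] choose=2:
    emit(12) @ H0 ⇒ out+=12
    H0 returns [12, 2]
    H1 returns [[12, 2]]
  branch[1] choose=4:
    emit(12) @ H0 ⇒ out+=12
    H0 returns [12, 4]
    H1 returns [[12, 4]]
= [[12, 2], [12, 4]]

Answer: 2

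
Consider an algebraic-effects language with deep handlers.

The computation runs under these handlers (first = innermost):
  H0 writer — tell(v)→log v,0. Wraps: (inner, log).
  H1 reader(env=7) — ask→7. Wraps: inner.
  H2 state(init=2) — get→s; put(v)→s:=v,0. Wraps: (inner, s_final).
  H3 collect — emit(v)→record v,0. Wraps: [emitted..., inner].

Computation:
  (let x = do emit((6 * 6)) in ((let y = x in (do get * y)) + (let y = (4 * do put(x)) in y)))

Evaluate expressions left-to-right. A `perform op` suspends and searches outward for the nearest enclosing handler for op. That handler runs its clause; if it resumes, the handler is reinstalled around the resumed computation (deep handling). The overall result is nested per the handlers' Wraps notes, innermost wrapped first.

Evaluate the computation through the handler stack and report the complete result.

Step-by-step:
emit(36) @ H3 ⇒ out+=36
get @ H2 ⇒ 2
put(0) @ H2 ⇒ s:=0
H0 returns (0, ())
H1 returns (0, ())
H2 returns ((0, ()), 0)
H3 returns [36, ((0, ()), 0)]
= [36, ((0, ()), 0)]

Answer: [36, ((0, ()), 0)]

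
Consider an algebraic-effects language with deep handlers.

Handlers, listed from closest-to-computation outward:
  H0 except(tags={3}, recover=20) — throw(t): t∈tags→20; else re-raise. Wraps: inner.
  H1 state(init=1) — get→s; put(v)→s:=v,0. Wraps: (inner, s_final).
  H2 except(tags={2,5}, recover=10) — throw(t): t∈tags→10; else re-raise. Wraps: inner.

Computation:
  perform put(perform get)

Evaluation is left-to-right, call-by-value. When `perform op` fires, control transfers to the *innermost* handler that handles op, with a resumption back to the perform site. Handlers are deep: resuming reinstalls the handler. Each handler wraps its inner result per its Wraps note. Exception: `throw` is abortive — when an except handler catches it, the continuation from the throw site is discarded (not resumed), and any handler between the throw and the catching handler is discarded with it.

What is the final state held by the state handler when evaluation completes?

Evaluation trace:
get @ H1 ⇒ 1
put(1) @ H1 ⇒ s:=1
H0 returns 0
H1 returns (0, 1)
H2 returns (0, 1)
= (0, 1)

Answer: 1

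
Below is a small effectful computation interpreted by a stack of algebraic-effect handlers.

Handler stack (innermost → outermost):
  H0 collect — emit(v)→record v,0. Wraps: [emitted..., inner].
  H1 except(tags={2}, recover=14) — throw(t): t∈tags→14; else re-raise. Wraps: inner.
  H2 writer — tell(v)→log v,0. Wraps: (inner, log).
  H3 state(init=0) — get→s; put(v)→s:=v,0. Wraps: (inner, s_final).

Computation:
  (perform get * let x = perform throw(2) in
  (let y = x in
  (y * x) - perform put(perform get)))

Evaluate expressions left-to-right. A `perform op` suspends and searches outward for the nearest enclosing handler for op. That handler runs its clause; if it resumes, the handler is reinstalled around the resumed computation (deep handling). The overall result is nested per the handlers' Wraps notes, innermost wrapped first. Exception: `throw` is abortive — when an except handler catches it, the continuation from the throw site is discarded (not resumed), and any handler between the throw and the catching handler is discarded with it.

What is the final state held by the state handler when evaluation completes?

Working:
get @ H3 ⇒ 0
throw(2) @ H1 caught ⇒ 14
H2 returns (14, ())
H3 returns ((14, ()), 0)
= ((14, ()), 0)

Answer: 0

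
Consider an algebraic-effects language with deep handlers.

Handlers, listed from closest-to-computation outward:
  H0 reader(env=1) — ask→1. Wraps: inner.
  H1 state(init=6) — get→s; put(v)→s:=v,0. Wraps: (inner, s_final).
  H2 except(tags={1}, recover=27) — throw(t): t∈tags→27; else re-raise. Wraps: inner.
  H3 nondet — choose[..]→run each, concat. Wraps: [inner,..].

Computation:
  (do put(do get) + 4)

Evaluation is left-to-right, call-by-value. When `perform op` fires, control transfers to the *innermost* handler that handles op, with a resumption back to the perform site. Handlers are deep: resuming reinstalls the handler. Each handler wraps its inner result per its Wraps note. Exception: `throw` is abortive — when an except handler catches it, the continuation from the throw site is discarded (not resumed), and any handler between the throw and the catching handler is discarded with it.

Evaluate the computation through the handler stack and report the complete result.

Evaluation trace:
get @ H1 ⇒ 6
put(6) @ H1 ⇒ s:=6
H0 returns 4
H1 returns (4, 6)
H2 returns (4, 6)
H3 returns [(4, 6)]
= [(4, 6)]

Answer: [(4, 6)]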